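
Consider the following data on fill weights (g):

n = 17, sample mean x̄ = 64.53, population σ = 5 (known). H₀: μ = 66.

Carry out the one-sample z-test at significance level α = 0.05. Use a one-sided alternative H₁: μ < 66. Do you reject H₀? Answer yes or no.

reject H₀: no

SE = σ/√n = 5/√17 = 1.2127
z = (x̄−μ₀)/SE = (64.53−66)/1.2127 = -1.2122
p-value (one-sided, H₁ less) = 0.11272
At α=0.05: p ≥ α → fail to reject H₀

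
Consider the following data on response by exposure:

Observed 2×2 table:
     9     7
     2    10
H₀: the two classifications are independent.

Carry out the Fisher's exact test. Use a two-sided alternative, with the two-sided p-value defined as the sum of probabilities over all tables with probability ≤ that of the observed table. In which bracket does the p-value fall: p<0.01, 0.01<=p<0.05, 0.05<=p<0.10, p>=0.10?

Margins: r₁=16, r₂=12, c₁=11, c₂=17, n=28
p_obs = C(16,9)·C(12,2)/C(28,11); sum pmf over tables with pmf ≤ p_obs
p-value (two-sided) = 0.05403
→ bracket: 0.05<=p<0.10

p-value bracket: 0.05<=p<0.10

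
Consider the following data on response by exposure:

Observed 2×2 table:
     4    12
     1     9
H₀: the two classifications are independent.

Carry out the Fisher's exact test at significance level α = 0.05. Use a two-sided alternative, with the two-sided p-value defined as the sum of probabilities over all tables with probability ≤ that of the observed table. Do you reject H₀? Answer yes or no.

Margins: r₁=16, r₂=10, c₁=5, c₂=21, n=26
p_obs = C(16,4)·C(10,1)/C(26,5); sum pmf over tables with pmf ≤ p_obs
p-value (two-sided) = 0.61690
At α=0.05: p ≥ α → fail to reject H₀

reject H₀: no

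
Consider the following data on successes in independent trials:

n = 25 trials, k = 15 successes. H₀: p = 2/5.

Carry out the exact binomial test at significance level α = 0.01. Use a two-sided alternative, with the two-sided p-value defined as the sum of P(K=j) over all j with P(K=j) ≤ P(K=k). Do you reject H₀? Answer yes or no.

Exact binomial: n=25, k=15, p₀=2/5=0.4000
P(X=j) = C(n,j)·p₀^j·(1−p₀)^(n−j); p = Σ P(X=j) over j with P(X=j) ≤ P(X=15)
p-value (two-sided) = 0.06375
At α=0.01: p ≥ α → fail to reject H₀

reject H₀: no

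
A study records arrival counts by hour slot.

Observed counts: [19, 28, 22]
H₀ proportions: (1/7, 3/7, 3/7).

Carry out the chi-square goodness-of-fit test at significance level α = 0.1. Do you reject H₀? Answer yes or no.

n = 69; E_i = n·p_i = [9.86, 29.57, 29.57]
χ² = (19−9.86)²/9.86 + (28−29.57)²/29.57 + (22−29.57)²/29.57 = 10.5024
df = 2
p-value (upper-tail) = 0.00524
At α=0.1: p < α → reject H₀

reject H₀: yes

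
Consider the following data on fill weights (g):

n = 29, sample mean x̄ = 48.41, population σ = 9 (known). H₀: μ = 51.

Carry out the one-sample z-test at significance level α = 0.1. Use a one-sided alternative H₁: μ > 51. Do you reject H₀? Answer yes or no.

reject H₀: no

SE = σ/√n = 9/√29 = 1.6713
z = (x̄−μ₀)/SE = (48.41−51)/1.6713 = -1.5497
p-value (one-sided, H₁ greater) = 0.93940
At α=0.1: p ≥ α → fail to reject H₀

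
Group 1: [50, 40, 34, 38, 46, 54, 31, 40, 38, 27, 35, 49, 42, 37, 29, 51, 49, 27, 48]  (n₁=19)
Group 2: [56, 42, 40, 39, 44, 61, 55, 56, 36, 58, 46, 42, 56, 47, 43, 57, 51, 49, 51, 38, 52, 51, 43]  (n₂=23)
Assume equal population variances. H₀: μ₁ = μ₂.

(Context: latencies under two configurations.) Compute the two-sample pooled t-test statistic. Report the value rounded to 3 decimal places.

test statistic = -3.341

x̄₁=40.263, s₁=8.497, n₁=19
x̄₂=48.391, s₂=7.272, n₂=23
s_p² = [18·8.497² + 22·7.272²]/40 = 61.5791
SE = √(s_p²·(1/19+1/23)) = 2.4328
t = (40.263−48.391)/2.4328 = -3.3411
df = 40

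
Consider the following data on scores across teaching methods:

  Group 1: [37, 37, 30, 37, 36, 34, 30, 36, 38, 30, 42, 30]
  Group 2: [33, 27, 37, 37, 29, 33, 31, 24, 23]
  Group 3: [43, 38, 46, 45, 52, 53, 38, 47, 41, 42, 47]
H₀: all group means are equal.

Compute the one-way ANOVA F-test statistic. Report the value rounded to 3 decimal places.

test statistic = 25.390

Group means [34.75, 30.44, 44.73], grand mean 36.969
SSB = Σnᵢ(x̄ᵢ−x̄)² = 1104.315; SSW = ΣΣ(x−x̄ᵢ)² = 630.654
MSB = 1104.315/2 = 552.1574; MSW = 630.654/29 = 21.7467
F = MSB/MSW = 25.3904
df = (2, 29)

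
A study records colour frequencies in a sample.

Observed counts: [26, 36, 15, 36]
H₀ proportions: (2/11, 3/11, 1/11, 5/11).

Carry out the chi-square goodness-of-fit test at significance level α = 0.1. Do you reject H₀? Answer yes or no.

reject H₀: yes

n = 113; E_i = n·p_i = [20.55, 30.82, 10.27, 51.36]
χ² = (26−20.55)²/20.55 + (36−30.82)²/30.82 + (15−10.27)²/10.27 + (36−51.36)²/51.36 = 9.0903
df = 3
p-value (upper-tail) = 0.02811
At α=0.1: p < α → reject H₀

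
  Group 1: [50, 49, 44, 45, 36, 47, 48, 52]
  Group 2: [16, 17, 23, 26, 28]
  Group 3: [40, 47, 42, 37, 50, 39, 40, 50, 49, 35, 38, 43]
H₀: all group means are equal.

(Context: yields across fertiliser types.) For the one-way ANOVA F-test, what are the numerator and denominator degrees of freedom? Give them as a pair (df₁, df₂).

degrees of freedom = [2, 22]

k = 3 groups, N = 25 total
df = (k−1, N−k) = (3−1, 25−3) = (2, 22)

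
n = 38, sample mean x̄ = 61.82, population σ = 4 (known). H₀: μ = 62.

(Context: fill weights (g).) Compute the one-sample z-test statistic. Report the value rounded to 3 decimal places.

SE = σ/√n = 4/√38 = 0.6489
z = (x̄−μ₀)/SE = (61.82−62)/0.6489 = -0.2774

test statistic = -0.277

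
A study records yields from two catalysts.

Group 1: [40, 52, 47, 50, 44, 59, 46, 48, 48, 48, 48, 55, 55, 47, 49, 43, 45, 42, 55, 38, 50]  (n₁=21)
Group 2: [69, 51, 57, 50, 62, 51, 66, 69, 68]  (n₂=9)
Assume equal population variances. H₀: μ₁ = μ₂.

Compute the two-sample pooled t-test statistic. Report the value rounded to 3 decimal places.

test statistic = -4.954

x̄₁=48.048, s₁=5.239, n₁=21
x̄₂=60.333, s₂=8.185, n₂=9
s_p² = [20·5.239² + 8·8.185²]/28 = 38.7483
SE = √(s_p²·(1/21+1/9)) = 2.4800
t = (48.048−60.333)/2.4800 = -4.9539
df = 28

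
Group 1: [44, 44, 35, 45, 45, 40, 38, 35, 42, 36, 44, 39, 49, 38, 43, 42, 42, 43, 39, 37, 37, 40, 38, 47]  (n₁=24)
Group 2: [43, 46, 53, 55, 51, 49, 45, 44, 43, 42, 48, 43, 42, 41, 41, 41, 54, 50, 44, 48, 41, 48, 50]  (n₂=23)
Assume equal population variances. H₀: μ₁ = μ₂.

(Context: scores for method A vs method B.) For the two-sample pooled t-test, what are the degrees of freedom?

df = n₁ + n₂ − 2 = 24 + 23 − 2 = 45

degrees of freedom = 45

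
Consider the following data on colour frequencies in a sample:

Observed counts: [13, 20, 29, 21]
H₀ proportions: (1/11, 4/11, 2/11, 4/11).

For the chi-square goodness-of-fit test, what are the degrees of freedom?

degrees of freedom = 3

df = k − 1 = 4 − 1 = 3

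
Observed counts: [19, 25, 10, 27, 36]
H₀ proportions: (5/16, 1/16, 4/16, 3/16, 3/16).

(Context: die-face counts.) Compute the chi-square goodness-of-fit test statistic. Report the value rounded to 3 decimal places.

n = 117; E_i = n·p_i = [36.56, 7.31, 29.25, 21.94, 21.94]
χ² = (19−36.56)²/36.56 + (25−7.31)²/7.31 + (10−29.25)²/29.25 + (27−21.94)²/21.94 + (36−21.94)²/21.94 = 74.0701
df = 4

test statistic = 74.070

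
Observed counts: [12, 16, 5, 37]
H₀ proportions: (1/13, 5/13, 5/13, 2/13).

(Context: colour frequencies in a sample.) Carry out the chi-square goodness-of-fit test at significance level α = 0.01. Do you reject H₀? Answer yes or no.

reject H₀: yes

n = 70; E_i = n·p_i = [5.38, 26.92, 26.92, 10.77]
χ² = (12−5.38)²/5.38 + (16−26.92)²/26.92 + (5−26.92)²/26.92 + (37−10.77)²/10.77 = 94.3014
df = 3
p-value (upper-tail) = 0.00000
At α=0.01: p < α → reject H₀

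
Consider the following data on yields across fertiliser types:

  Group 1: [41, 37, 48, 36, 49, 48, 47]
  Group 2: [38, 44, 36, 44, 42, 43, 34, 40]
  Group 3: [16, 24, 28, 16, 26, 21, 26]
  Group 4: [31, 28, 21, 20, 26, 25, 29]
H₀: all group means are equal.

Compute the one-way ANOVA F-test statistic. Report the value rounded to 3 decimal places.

Group means [43.71, 40.12, 22.43, 25.71], grand mean 33.241
SSB = Σnᵢ(x̄ᵢ−x̄)² = 2361.864; SSW = ΣΣ(x−x̄ᵢ)² = 531.446
MSB = 2361.864/3 = 787.2880; MSW = 531.446/25 = 21.2579
F = MSB/MSW = 37.0352
df = (3, 25)

test statistic = 37.035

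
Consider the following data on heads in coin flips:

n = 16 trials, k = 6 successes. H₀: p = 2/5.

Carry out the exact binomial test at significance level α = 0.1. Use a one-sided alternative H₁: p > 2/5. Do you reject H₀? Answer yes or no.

Exact binomial: n=16, k=6, p₀=2/5=0.4000
P(X≥6) from Σ C(n,i)·p₀^i·(1−p₀)^(n−i)
p-value (one-sided, H₁ greater) = 0.67116
At α=0.1: p ≥ α → fail to reject H₀

reject H₀: no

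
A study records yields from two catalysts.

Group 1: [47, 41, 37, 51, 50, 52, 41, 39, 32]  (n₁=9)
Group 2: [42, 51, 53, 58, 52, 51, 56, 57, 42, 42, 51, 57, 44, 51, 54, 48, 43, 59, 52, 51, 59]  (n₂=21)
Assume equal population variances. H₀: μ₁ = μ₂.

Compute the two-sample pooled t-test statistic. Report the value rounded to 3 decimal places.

test statistic = -3.191

x̄₁=43.333, s₁=6.982, n₁=9
x̄₂=51.095, s₂=5.718, n₂=21
s_p² = [8·6.982² + 20·5.718²]/28 = 37.2789
SE = √(s_p²·(1/9+1/21)) = 2.4325
t = (43.333−51.095)/2.4325 = -3.1909
df = 28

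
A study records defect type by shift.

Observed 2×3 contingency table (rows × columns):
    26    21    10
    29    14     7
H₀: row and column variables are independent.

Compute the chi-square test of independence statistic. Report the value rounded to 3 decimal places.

Row totals [57, 50], col totals [55, 35, 17], n=107
χ² = (26−29.30)²/29.30 + (21−18.64)²/18.64 + (10−9.06)²/9.06 + (29−25.70)²/25.70 + (14−16.36)²/16.36 + (7−7.94)²/7.94 = 1.6421
df = 2

test statistic = 1.642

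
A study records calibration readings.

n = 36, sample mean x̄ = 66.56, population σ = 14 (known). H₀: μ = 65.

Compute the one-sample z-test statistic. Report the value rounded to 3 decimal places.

SE = σ/√n = 14/√36 = 2.3333
z = (x̄−μ₀)/SE = (66.56−65)/2.3333 = 0.6686

test statistic = 0.669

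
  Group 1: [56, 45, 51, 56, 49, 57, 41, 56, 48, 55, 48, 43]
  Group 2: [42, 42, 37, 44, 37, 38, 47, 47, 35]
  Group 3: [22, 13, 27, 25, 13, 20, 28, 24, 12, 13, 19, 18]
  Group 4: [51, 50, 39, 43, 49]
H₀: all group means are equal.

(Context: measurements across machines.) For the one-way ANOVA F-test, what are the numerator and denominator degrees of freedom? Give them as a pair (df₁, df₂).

k = 4 groups, N = 38 total
df = (k−1, N−k) = (4−1, 38−4) = (3, 34)

degrees of freedom = [3, 34]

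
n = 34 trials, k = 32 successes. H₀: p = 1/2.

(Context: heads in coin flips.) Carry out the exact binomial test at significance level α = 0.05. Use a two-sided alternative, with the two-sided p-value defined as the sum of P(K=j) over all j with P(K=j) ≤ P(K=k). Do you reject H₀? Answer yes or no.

Exact binomial: n=34, k=32, p₀=1/2=0.5000
P(X=j) = C(n,j)·p₀^j·(1−p₀)^(n−j); p = Σ P(X=j) over j with P(X=j) ≤ P(X=32)
p-value (two-sided) = 0.00000
At α=0.05: p < α → reject H₀

reject H₀: yes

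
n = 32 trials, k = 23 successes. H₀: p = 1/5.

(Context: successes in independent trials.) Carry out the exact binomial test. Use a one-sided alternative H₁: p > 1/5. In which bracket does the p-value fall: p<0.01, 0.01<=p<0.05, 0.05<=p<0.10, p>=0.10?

Exact binomial: n=32, k=23, p₀=1/5=0.2000
P(X≥23) from Σ C(n,i)·p₀^i·(1−p₀)^(n−i)
p-value (one-sided, H₁ greater) = 0.00000
→ bracket: p<0.01

p-value bracket: p<0.01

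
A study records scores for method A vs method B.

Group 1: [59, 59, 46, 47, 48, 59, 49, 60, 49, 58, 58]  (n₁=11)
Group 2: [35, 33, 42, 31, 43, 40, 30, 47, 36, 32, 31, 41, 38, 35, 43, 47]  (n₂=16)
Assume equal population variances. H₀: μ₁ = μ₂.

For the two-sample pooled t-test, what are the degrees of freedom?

df = n₁ + n₂ − 2 = 11 + 16 − 2 = 25

degrees of freedom = 25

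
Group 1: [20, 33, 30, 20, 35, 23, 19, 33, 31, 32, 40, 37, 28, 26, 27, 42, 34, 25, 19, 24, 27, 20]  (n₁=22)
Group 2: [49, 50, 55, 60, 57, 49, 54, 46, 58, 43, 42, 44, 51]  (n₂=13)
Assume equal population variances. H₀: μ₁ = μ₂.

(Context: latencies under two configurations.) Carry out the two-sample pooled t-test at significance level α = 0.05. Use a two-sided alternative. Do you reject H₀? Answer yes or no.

x̄₁=28.409, s₁=6.871, n₁=22
x̄₂=50.615, s₂=5.895, n₂=13
s_p² = [21·6.871² + 12·5.895²]/33 = 42.6786
SE = √(s_p²·(1/22+1/13)) = 2.2854
t = (28.409−50.615)/2.2854 = -9.7167
df = 33
p-value (two-sided) = 0.00000
At α=0.05: p < α → reject H₀

reject H₀: yes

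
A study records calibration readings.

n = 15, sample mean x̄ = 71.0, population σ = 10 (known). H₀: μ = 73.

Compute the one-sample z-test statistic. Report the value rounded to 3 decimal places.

test statistic = -0.775

SE = σ/√n = 10/√15 = 2.5820
z = (x̄−μ₀)/SE = (71.0−73)/2.5820 = -0.7746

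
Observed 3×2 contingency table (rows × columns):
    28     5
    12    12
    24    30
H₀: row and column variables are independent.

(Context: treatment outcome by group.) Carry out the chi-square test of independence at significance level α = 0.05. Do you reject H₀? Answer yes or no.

Row totals [33, 24, 54], col totals [64, 47], n=111
χ² = (28−19.03)²/19.03 + (5−13.97)²/13.97 + (12−13.84)²/13.84 + (12−10.16)²/10.16 + (24−31.14)²/31.14 + (30−22.86)²/22.86 = 14.4319
df = 2
p-value (upper-tail) = 0.00073
At α=0.05: p < α → reject H₀

reject H₀: yes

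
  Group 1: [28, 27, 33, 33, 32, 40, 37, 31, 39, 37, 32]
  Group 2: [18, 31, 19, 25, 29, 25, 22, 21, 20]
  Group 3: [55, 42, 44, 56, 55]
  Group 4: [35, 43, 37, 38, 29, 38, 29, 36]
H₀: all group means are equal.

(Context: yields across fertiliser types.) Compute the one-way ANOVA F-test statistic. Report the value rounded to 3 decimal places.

Group means [33.55, 23.33, 50.40, 35.62], grand mean 33.818
SSB = Σnᵢ(x̄ᵢ−x̄)² = 2391.107; SSW = ΣΣ(x−x̄ᵢ)² = 683.802
MSB = 2391.107/3 = 797.0356; MSW = 683.802/29 = 23.5794
F = MSB/MSW = 33.8022
df = (3, 29)

test statistic = 33.802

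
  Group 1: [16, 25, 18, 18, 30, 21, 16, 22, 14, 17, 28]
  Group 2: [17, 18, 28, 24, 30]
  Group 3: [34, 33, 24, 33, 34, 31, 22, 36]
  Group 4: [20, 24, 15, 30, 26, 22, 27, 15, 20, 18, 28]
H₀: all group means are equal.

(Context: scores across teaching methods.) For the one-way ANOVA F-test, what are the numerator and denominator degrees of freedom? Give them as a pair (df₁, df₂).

degrees of freedom = [3, 31]

k = 4 groups, N = 35 total
df = (k−1, N−k) = (4−1, 35−4) = (3, 31)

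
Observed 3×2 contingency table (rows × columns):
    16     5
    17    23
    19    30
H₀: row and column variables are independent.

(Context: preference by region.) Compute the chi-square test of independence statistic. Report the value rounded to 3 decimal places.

test statistic = 8.830

Row totals [21, 40, 49], col totals [52, 58], n=110
χ² = (16−9.93)²/9.93 + (5−11.07)²/11.07 + (17−18.91)²/18.91 + (23−21.09)²/21.09 + (19−23.16)²/23.16 + (30−25.84)²/25.84 = 8.8303
df = 2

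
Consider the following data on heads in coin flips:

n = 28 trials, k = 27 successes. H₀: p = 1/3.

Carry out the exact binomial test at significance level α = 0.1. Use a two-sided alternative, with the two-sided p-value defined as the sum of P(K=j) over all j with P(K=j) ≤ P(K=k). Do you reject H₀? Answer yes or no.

reject H₀: yes

Exact binomial: n=28, k=27, p₀=1/3=0.3333
P(X=j) = C(n,j)·p₀^j·(1−p₀)^(n−j); p = Σ P(X=j) over j with P(X=j) ≤ P(X=27)
p-value (two-sided) = 0.00000
At α=0.1: p < α → reject H₀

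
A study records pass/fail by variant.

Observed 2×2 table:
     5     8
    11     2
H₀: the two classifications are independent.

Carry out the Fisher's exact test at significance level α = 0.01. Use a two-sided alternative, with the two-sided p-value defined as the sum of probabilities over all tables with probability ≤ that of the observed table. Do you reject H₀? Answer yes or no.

reject H₀: no

Margins: r₁=13, r₂=13, c₁=16, c₂=10, n=26
p_obs = C(13,5)·C(13,11)/C(26,16); sum pmf over tables with pmf ≤ p_obs
p-value (two-sided) = 0.04141
At α=0.01: p ≥ α → fail to reject H₀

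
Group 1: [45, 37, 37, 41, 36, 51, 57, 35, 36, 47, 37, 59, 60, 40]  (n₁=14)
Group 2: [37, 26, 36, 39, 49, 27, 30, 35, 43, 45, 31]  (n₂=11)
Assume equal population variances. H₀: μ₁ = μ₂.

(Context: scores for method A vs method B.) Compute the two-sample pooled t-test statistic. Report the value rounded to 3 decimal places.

test statistic = 2.339

x̄₁=44.143, s₁=9.156, n₁=14
x̄₂=36.182, s₂=7.427, n₂=11
s_p² = [13·9.156² + 10·7.427²]/23 = 71.3631
SE = √(s_p²·(1/14+1/11)) = 3.4037
t = (44.143−36.182)/3.4037 = 2.3390
df = 23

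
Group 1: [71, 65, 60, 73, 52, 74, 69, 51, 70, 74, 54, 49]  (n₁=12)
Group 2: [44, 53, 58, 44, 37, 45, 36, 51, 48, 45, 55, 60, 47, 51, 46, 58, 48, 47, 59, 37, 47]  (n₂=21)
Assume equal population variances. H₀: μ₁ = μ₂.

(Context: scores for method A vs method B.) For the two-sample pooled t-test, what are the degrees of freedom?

degrees of freedom = 31

df = n₁ + n₂ − 2 = 12 + 21 − 2 = 31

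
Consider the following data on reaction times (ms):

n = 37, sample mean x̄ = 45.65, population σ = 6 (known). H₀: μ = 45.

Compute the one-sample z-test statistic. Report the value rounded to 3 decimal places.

test statistic = 0.659

SE = σ/√n = 6/√37 = 0.9864
z = (x̄−μ₀)/SE = (45.65−45)/0.9864 = 0.6590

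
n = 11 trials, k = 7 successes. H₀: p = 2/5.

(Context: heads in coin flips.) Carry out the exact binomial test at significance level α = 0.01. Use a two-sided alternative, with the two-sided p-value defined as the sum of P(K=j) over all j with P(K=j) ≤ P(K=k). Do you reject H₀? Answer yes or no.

reject H₀: no

Exact binomial: n=11, k=7, p₀=2/5=0.4000
P(X=j) = C(n,j)·p₀^j·(1−p₀)^(n−j); p = Σ P(X=j) over j with P(X=j) ≤ P(X=7)
p-value (two-sided) = 0.12959
At α=0.01: p ≥ α → fail to reject H₀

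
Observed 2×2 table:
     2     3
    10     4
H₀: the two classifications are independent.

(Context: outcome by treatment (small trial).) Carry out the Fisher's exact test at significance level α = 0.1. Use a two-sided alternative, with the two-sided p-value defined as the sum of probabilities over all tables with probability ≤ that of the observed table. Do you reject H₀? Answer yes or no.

Margins: r₁=5, r₂=14, c₁=12, c₂=7, n=19
p_obs = C(5,2)·C(14,10)/C(19,12); sum pmf over tables with pmf ≤ p_obs
p-value (two-sided) = 0.30470
At α=0.1: p ≥ α → fail to reject H₀

reject H₀: no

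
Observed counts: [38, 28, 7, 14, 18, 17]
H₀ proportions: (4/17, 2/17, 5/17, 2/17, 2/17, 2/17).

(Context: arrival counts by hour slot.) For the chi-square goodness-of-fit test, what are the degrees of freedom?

df = k − 1 = 6 − 1 = 5

degrees of freedom = 5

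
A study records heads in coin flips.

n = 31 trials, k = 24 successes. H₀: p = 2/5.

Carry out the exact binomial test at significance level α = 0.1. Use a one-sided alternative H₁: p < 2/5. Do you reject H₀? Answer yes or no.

Exact binomial: n=31, k=24, p₀=2/5=0.4000
P(X≤24) from Σ C(n,i)·p₀^i·(1−p₀)^(n−i)
p-value (one-sided, H₁ less) = 1.00000
At α=0.1: p ≥ α → fail to reject H₀

reject H₀: no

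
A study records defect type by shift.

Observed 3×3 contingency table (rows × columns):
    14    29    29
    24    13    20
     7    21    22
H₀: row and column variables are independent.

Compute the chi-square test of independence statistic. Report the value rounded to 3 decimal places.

Row totals [72, 57, 50], col totals [45, 63, 71], n=179
χ² = (14−18.10)²/18.10 + (29−25.34)²/25.34 + (29−28.56)²/28.56 + (24−14.33)²/14.33 + (13−20.06)²/20.06 + (20−22.61)²/22.61 + (7−12.57)²/12.57 + (21−17.60)²/17.60 + (22−19.83)²/19.83 = 14.1396
df = 4

test statistic = 14.140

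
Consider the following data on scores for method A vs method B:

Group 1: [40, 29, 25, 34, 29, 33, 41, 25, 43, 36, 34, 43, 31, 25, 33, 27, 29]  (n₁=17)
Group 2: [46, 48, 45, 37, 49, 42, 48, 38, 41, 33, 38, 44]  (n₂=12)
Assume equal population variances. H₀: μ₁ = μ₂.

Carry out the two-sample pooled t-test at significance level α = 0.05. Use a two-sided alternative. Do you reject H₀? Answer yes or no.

x̄₁=32.765, s₁=6.139, n₁=17
x̄₂=42.417, s₂=5.107, n₂=12
s_p² = [16·6.139² + 11·5.107²]/27 = 32.9621
SE = √(s_p²·(1/17+1/12)) = 2.1647
t = (32.765−42.417)/2.1647 = -4.4589
df = 27
p-value (two-sided) = 0.00013
At α=0.05: p < α → reject H₀

reject H₀: yes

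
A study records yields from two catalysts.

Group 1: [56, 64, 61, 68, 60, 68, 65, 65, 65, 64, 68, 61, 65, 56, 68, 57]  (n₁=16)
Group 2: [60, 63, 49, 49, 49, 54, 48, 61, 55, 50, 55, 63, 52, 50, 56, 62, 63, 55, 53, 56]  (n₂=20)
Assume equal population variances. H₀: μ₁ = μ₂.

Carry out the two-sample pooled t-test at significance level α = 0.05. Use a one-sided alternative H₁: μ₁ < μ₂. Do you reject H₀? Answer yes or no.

reject H₀: no

x̄₁=63.188, s₁=4.230, n₁=16
x̄₂=55.150, s₂=5.254, n₂=20
s_p² = [15·4.230² + 19·5.254²]/34 = 23.3232
SE = √(s_p²·(1/16+1/20)) = 1.6198
t = (63.188−55.150)/1.6198 = 4.9619
df = 34
p-value (one-sided, H₁ less) = 0.99999
At α=0.05: p ≥ α → fail to reject H₀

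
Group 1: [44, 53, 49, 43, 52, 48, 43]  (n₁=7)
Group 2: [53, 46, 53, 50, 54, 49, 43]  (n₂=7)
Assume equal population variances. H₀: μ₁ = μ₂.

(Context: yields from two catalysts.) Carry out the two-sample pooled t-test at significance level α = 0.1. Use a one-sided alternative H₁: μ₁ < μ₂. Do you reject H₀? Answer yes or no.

x̄₁=47.429, s₁=4.198, n₁=7
x̄₂=49.714, s₂=4.071, n₂=7
s_p² = [6·4.198² + 6·4.071²]/12 = 17.0952
SE = √(s_p²·(1/7+1/7)) = 2.2101
t = (47.429−49.714)/2.2101 = -1.0342
df = 12
p-value (one-sided, H₁ less) = 0.16071
At α=0.1: p ≥ α → fail to reject H₀

reject H₀: no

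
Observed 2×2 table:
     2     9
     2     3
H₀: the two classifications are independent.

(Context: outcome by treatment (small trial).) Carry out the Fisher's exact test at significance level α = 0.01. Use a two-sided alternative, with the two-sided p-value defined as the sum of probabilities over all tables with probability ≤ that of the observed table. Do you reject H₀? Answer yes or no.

reject H₀: no

Margins: r₁=11, r₂=5, c₁=4, c₂=12, n=16
p_obs = C(11,2)·C(5,2)/C(16,4); sum pmf over tables with pmf ≤ p_obs
p-value (two-sided) = 0.54670
At α=0.01: p ≥ α → fail to reject H₀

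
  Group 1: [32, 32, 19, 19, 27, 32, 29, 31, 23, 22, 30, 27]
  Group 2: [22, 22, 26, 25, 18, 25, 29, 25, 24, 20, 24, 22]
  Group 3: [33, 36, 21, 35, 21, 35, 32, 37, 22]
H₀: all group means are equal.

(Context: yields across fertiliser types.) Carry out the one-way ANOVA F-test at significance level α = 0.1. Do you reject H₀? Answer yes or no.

Group means [26.92, 23.50, 30.22], grand mean 26.576
SSB = Σnᵢ(x̄ᵢ−x̄)² = 234.588; SSW = ΣΣ(x−x̄ᵢ)² = 739.472
MSB = 234.588/2 = 117.2942; MSW = 739.472/30 = 24.6491
F = MSB/MSW = 4.7586
df = (2, 30)
p-value (upper-tail) = 0.01603
At α=0.1: p < α → reject H₀

reject H₀: yes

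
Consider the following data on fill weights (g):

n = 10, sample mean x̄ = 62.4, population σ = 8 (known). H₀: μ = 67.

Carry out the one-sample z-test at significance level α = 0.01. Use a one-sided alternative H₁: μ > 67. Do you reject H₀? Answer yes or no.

SE = σ/√n = 8/√10 = 2.5298
z = (x̄−μ₀)/SE = (62.4−67)/2.5298 = -1.8183
p-value (one-sided, H₁ greater) = 0.96549
At α=0.01: p ≥ α → fail to reject H₀

reject H₀: no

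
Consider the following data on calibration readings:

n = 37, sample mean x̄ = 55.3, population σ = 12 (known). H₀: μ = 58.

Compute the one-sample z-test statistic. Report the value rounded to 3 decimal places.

SE = σ/√n = 12/√37 = 1.9728
z = (x̄−μ₀)/SE = (55.3−58)/1.9728 = -1.3686

test statistic = -1.369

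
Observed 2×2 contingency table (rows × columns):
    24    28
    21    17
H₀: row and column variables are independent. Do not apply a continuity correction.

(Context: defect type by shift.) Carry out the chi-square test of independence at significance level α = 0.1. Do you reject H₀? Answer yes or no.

reject H₀: no

Row totals [52, 38], col totals [45, 45], n=90
χ² = (24−26.00)²/26.00 + (28−26.00)²/26.00 + (21−19.00)²/19.00 + (17−19.00)²/19.00 = 0.7287
df = 1
p-value (upper-tail) = 0.39329
At α=0.1: p ≥ α → fail to reject H₀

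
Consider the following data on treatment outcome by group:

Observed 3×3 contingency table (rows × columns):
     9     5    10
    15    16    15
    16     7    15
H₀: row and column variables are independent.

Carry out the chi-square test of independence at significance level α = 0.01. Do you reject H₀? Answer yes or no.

reject H₀: no

Row totals [24, 46, 38], col totals [40, 28, 40], n=108
χ² = (9−8.89)²/8.89 + (5−6.22)²/6.22 + (10−8.89)²/8.89 + (15−17.04)²/17.04 + (16−11.93)²/11.93 + (15−17.04)²/17.04 + (16−14.07)²/14.07 + (7−9.85)²/9.85 + (15−14.07)²/14.07 = 3.4092
df = 4
p-value (upper-tail) = 0.49181
At α=0.01: p ≥ α → fail to reject H₀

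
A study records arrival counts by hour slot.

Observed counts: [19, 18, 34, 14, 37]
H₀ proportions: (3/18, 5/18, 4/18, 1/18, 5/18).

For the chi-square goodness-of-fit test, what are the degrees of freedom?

degrees of freedom = 4

df = k − 1 = 5 − 1 = 4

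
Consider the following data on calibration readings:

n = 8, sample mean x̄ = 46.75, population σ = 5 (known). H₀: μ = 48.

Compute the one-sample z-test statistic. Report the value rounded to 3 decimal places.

SE = σ/√n = 5/√8 = 1.7678
z = (x̄−μ₀)/SE = (46.75−48)/1.7678 = -0.7071

test statistic = -0.707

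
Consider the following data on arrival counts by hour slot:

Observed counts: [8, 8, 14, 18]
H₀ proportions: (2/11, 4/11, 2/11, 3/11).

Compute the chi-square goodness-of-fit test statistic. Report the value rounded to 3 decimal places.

test statistic = 10.208

n = 48; E_i = n·p_i = [8.73, 17.45, 8.73, 13.09]
χ² = (8−8.73)²/8.73 + (8−17.45)²/17.45 + (14−8.73)²/8.73 + (18−13.09)²/13.09 = 10.2083
df = 3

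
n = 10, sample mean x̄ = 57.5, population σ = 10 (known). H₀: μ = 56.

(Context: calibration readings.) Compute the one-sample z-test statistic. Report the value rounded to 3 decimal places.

test statistic = 0.474

SE = σ/√n = 10/√10 = 3.1623
z = (x̄−μ₀)/SE = (57.5−56)/3.1623 = 0.4743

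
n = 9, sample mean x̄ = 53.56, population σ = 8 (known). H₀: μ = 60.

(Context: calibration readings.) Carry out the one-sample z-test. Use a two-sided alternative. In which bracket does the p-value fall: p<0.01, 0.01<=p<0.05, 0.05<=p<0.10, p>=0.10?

p-value bracket: 0.01<=p<0.05

SE = σ/√n = 8/√9 = 2.6667
z = (x̄−μ₀)/SE = (53.56−60)/2.6667 = -2.4150
p-value (two-sided) = 0.01574
→ bracket: 0.01<=p<0.05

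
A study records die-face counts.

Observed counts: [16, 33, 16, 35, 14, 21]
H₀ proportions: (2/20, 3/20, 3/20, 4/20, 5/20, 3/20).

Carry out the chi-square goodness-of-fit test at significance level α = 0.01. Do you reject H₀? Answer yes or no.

n = 135; E_i = n·p_i = [13.50, 20.25, 20.25, 27.00, 33.75, 20.25]
χ² = (16−13.50)²/13.50 + (33−20.25)²/20.25 + (16−20.25)²/20.25 + (35−27.00)²/27.00 + (14−33.75)²/33.75 + (21−20.25)²/20.25 = 23.3383
df = 5
p-value (upper-tail) = 0.00029
At α=0.01: p < α → reject H₀

reject H₀: yes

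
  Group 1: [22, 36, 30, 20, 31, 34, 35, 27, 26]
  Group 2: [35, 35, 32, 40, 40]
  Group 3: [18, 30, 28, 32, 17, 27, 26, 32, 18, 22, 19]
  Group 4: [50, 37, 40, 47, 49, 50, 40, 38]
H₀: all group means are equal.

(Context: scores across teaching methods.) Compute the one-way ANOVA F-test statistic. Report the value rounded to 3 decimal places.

test statistic = 21.433

Group means [29.00, 36.40, 24.45, 43.88], grand mean 32.212
SSB = Σnᵢ(x̄ᵢ−x̄)² = 1930.713; SSW = ΣΣ(x−x̄ᵢ)² = 870.802
MSB = 1930.713/3 = 643.5710; MSW = 870.802/29 = 30.0277
F = MSB/MSW = 21.4326
df = (3, 29)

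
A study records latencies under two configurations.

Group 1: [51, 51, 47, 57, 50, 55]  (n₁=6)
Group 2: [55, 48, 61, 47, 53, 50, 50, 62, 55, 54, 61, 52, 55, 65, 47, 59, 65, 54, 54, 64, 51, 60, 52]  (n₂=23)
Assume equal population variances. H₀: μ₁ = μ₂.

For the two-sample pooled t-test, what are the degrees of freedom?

degrees of freedom = 27

df = n₁ + n₂ − 2 = 6 + 23 − 2 = 27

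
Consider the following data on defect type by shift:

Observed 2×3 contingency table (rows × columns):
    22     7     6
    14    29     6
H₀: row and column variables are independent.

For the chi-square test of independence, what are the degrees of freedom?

df = (r−1)(c−1) = (2−1)·(3−1) = 2

degrees of freedom = 2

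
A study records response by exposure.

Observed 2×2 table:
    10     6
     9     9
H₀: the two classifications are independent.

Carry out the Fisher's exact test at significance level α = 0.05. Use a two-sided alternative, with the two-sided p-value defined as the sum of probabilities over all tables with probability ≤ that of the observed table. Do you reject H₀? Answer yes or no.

reject H₀: no

Margins: r₁=16, r₂=18, c₁=19, c₂=15, n=34
p_obs = C(16,10)·C(18,9)/C(34,19); sum pmf over tables with pmf ≤ p_obs
p-value (two-sided) = 0.50960
At α=0.05: p ≥ α → fail to reject H₀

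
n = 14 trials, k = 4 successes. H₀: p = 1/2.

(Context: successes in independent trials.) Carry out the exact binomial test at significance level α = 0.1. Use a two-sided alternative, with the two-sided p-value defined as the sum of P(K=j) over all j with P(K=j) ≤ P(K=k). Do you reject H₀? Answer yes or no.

Exact binomial: n=14, k=4, p₀=1/2=0.5000
P(X=j) = C(n,j)·p₀^j·(1−p₀)^(n−j); p = Σ P(X=j) over j with P(X=j) ≤ P(X=4)
p-value (two-sided) = 0.17957
At α=0.1: p ≥ α → fail to reject H₀

reject H₀: no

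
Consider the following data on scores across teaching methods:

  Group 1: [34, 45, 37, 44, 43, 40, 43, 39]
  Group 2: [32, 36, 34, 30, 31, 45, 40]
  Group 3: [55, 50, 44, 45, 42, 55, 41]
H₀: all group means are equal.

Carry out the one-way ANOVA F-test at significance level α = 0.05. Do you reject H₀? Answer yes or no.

reject H₀: yes

Group means [40.62, 35.43, 47.43], grand mean 41.136
SSB = Σnᵢ(x̄ᵢ−x̄)² = 507.287; SSW = ΣΣ(x−x̄ᵢ)² = 487.304
MSB = 507.287/2 = 253.6437; MSW = 487.304/19 = 25.6476
F = MSB/MSW = 9.8896
df = (2, 19)
p-value (upper-tail) = 0.00114
At α=0.05: p < α → reject H₀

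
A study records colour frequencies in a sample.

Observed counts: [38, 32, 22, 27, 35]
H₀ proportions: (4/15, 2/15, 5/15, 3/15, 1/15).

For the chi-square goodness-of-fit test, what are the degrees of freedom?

df = k − 1 = 5 − 1 = 4

degrees of freedom = 4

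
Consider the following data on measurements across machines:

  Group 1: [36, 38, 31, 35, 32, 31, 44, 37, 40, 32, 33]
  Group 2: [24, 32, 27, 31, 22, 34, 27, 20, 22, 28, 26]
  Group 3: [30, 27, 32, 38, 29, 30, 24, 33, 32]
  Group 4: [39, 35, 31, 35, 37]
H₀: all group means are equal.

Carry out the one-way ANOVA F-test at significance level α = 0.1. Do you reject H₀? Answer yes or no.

reject H₀: yes

Group means [35.36, 26.64, 30.56, 35.40], grand mean 31.500
SSB = Σnᵢ(x̄ᵢ−x̄)² = 508.487; SSW = ΣΣ(x−x̄ᵢ)² = 530.513
MSB = 508.487/3 = 169.4956; MSW = 530.513/32 = 16.5785
F = MSB/MSW = 10.2238
df = (3, 32)
p-value (upper-tail) = 0.00007
At α=0.1: p < α → reject H₀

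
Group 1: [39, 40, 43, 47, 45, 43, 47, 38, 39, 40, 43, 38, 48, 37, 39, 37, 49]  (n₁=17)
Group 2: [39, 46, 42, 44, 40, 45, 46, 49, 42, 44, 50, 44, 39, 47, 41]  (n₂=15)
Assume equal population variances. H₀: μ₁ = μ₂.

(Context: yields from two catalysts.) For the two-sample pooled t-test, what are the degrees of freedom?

df = n₁ + n₂ − 2 = 17 + 15 − 2 = 30

degrees of freedom = 30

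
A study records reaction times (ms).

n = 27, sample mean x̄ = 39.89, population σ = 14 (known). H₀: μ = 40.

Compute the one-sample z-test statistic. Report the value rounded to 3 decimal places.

test statistic = -0.041

SE = σ/√n = 14/√27 = 2.6943
z = (x̄−μ₀)/SE = (39.89−40)/2.6943 = -0.0408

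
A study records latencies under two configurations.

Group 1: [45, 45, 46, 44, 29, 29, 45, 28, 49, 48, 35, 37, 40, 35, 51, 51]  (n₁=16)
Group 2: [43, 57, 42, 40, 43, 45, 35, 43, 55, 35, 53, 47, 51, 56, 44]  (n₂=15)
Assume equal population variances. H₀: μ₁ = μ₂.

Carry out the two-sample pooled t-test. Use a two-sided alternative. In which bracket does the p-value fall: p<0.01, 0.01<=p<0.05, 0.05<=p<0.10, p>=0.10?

p-value bracket: 0.05<=p<0.10

x̄₁=41.062, s₁=7.920, n₁=16
x̄₂=45.933, s₂=7.086, n₂=15
s_p² = [15·7.920² + 14·7.086²]/29 = 56.6852
SE = √(s_p²·(1/16+1/15)) = 2.7059
t = (41.062−45.933)/2.7059 = -1.8001
df = 29
p-value (two-sided) = 0.08226
→ bracket: 0.05<=p<0.10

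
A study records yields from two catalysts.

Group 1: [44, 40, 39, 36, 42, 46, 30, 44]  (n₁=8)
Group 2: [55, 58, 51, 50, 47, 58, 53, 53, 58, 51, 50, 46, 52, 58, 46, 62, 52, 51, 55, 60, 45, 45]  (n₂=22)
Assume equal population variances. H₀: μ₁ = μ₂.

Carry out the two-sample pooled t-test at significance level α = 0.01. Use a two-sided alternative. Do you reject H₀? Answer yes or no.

reject H₀: yes

x̄₁=40.125, s₁=5.194, n₁=8
x̄₂=52.545, s₂=5.012, n₂=22
s_p² = [7·5.194² + 21·5.012²]/28 = 25.5832
SE = √(s_p²·(1/8+1/22)) = 2.0882
t = (40.125−52.545)/2.0882 = -5.9478
df = 28
p-value (two-sided) = 0.00000
At α=0.01: p < α → reject H₀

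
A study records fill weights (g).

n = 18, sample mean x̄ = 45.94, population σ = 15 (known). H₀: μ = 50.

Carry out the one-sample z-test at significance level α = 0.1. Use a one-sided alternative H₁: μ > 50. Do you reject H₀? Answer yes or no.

SE = σ/√n = 15/√18 = 3.5355
z = (x̄−μ₀)/SE = (45.94−50)/3.5355 = -1.1483
p-value (one-sided, H₁ greater) = 0.87459
At α=0.1: p ≥ α → fail to reject H₀

reject H₀: no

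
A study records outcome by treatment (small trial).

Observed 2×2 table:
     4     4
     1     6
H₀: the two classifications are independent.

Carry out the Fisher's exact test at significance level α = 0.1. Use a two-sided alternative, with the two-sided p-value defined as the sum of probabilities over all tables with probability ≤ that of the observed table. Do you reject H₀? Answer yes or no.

reject H₀: no

Margins: r₁=8, r₂=7, c₁=5, c₂=10, n=15
p_obs = C(8,4)·C(7,1)/C(15,5); sum pmf over tables with pmf ≤ p_obs
p-value (two-sided) = 0.28205
At α=0.1: p ≥ α → fail to reject H₀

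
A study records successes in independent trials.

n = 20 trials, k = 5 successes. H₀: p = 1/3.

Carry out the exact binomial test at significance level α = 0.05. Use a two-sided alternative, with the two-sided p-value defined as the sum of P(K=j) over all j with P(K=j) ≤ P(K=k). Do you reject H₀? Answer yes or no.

reject H₀: no

Exact binomial: n=20, k=5, p₀=1/3=0.3333
P(X=j) = C(n,j)·p₀^j·(1−p₀)^(n−j); p = Σ P(X=j) over j with P(X=j) ≤ P(X=5)
p-value (two-sided) = 0.48776
At α=0.05: p ≥ α → fail to reject H₀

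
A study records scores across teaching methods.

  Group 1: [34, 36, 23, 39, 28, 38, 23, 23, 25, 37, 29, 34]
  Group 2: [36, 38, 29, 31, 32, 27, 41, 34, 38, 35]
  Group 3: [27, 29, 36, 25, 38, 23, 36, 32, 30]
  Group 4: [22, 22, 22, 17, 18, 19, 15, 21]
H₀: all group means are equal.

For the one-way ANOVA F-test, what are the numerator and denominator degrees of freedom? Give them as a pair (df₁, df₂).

degrees of freedom = [3, 35]

k = 4 groups, N = 39 total
df = (k−1, N−k) = (4−1, 39−4) = (3, 35)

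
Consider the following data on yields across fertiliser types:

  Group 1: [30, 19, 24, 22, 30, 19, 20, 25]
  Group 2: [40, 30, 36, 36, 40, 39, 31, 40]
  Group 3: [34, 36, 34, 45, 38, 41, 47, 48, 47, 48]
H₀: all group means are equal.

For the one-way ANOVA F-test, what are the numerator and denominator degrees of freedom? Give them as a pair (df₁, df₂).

k = 3 groups, N = 26 total
df = (k−1, N−k) = (3−1, 26−3) = (2, 23)

degrees of freedom = [2, 23]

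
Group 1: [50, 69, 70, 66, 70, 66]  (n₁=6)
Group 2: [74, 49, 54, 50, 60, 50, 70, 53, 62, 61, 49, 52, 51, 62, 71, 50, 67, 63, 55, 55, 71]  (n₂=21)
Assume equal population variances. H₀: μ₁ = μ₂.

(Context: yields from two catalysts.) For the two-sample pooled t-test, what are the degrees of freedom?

degrees of freedom = 25

df = n₁ + n₂ − 2 = 6 + 21 − 2 = 25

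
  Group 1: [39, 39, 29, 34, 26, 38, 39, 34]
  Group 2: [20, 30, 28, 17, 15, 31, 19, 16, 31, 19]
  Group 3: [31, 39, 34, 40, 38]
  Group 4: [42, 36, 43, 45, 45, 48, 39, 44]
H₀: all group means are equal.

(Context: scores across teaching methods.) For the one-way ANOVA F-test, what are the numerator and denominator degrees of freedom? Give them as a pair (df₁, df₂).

k = 4 groups, N = 31 total
df = (k−1, N−k) = (4−1, 31−4) = (3, 27)

degrees of freedom = [3, 27]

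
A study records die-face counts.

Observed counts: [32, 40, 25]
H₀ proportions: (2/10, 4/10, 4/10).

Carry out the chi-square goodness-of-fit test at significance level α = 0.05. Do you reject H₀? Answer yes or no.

reject H₀: yes

n = 97; E_i = n·p_i = [19.40, 38.80, 38.80]
χ² = (32−19.40)²/19.40 + (40−38.80)²/38.80 + (25−38.80)²/38.80 = 13.1289
df = 2
p-value (upper-tail) = 0.00141
At α=0.05: p < α → reject H₀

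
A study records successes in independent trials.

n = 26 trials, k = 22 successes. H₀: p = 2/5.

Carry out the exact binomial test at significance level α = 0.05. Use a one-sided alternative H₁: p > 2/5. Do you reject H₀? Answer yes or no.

reject H₀: yes

Exact binomial: n=26, k=22, p₀=2/5=0.4000
P(X≥22) from Σ C(n,i)·p₀^i·(1−p₀)^(n−i)
p-value (one-sided, H₁ greater) = 0.00000
At α=0.05: p < α → reject H₀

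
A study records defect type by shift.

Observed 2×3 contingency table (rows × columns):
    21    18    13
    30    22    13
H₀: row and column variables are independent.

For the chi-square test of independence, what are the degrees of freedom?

df = (r−1)(c−1) = (2−1)·(3−1) = 2

degrees of freedom = 2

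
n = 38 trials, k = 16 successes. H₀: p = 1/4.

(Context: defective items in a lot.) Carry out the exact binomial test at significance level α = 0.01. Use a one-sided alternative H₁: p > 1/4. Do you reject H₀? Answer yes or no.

reject H₀: no

Exact binomial: n=38, k=16, p₀=1/4=0.2500
P(X≥16) from Σ C(n,i)·p₀^i·(1−p₀)^(n−i)
p-value (one-sided, H₁ greater) = 0.01555
At α=0.01: p ≥ α → fail to reject H₀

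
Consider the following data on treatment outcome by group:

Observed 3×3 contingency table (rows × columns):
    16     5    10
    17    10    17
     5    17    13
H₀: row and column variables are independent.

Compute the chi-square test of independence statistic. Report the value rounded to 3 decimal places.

test statistic = 14.166

Row totals [31, 44, 35], col totals [38, 32, 40], n=110
χ² = (16−10.71)²/10.71 + (5−9.02)²/9.02 + (10−11.27)²/11.27 + (17−15.20)²/15.20 + (10−12.80)²/12.80 + (17−16.00)²/16.00 + (5−12.09)²/12.09 + (17−10.18)²/10.18 + (13−12.73)²/12.73 = 14.1664
df = 4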